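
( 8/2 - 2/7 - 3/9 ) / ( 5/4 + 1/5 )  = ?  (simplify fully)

1420/609

Numerator: 8/2 - 2/7 - 3/9 = 71/21
Denominator: 5/4 + 1/5 = 29/20
Divide: (71/21) · (20/29) = 1420/609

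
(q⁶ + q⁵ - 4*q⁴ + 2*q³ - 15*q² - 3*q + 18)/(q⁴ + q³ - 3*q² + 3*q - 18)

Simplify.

q² - 1

Factor: q⁶ + q⁵ - 4*q⁴ + 2*q³ - 15*q² - 3*q + 18 = (q + 1)·(q - 2)·(q - 1)·(q + 3)·(q² + 3);  q⁴ + q³ - 3*q² + 3*q - 18 = (q² + 3)·(q + 3)·(q - 2)
Cancel the common factors (q² + 3), (q + 3), (q - 2).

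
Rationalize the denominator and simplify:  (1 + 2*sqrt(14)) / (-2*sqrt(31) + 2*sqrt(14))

(-2*sqrt(434) - 28 - sqrt(31) - sqrt(14))/34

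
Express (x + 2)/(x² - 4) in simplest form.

1/(x - 2)

Factor: x² - 4 = (x + 2)·(x - 2)
Cancel the common factor (x + 2).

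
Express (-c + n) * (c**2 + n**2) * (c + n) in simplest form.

-c**4 + n**4

Telescope via difference of squares: (n+c)(n-c) = -c**2 + n**2, then repeat with the next factor.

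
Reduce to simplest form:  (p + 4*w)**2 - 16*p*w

(p - 4*w)**2

After expansion: p**2 - 8*p*w + 16*w**2 — a perfect-square trinomial.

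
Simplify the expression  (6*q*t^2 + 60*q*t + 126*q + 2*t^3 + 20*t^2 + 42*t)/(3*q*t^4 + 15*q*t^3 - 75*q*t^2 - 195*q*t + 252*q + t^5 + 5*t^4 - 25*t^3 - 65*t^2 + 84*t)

Factor: 6*q*t^2 + 60*q*t + 126*q + 2*t^3 + 20*t^2 + 42*t = 2*(3*q + t)*(t + 3)*(t + 7);  3*q*t^4 + 15*q*t^3 - 75*q*t^2 - 195*q*t + 252*q + t^5 + 5*t^4 - 25*t^3 - 65*t^2 + 84*t = (t + 7)*(3*q + t)*(t + 3)*(t - 4)*(t - 1)
Cancel the common factors (t + 7), (t + 3), (3*q + t).

2/(t^2 - 5*t + 4)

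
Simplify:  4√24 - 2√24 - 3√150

4√24 = 8*√6; 2√24 = 4*√6; 3√150 = 15*√6
Combine: (8 - 4 - 15)·√6 = -11*√6

-11*√6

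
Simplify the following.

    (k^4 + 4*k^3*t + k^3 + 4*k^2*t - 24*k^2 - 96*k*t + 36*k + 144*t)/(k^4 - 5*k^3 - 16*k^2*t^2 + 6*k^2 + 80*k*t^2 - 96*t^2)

(-k - 6)/(-k + 4*t)

Factor: k^4 + 4*k^3*t + k^3 + 4*k^2*t - 24*k^2 - 96*k*t + 36*k + 144*t = (k - 3)*(k + 4*t)*(k - 2)*(k + 6);  k^4 - 5*k^3 - 16*k^2*t^2 + 6*k^2 + 80*k*t^2 - 96*t^2 = (k + 4*t)*(k - 4*t)*(k - 3)*(k - 2)
Cancel the common factors (k - 2), (k - 3), (k + 4*t).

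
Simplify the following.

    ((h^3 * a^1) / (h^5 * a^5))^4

Inside the bracket: (h^-2) * (a^-4)
Raise to the power 4: (h^-8) * (a^-16)

1/(a^16*h^8)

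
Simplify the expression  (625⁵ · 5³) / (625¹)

5^19

625⁵ = 5^20; 5³ = 5^3; 625¹ = 5^4
Combine exponents: 5^19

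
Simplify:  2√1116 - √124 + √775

2√1116 = 12*√31; √124 = 2*√31; √775 = 5*√31
Combine: (12 - 2 + 5)·√31 = 15*√31

15*√31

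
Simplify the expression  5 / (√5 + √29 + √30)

(-25*√174 + 10*√30 + 15*√29 + 135*√5)/282

Group as (√5 + √30) + √29; multiply by (√5 + √30) - √29, then rationalise the remaining surd.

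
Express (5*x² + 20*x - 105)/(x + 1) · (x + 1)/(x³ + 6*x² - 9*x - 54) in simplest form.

(5*x + 35)/(x² + 9*x + 18)

Factor: 5*x² + 20*x - 105 = 5·(x - 3)·(x + 7);  x³ + 6*x² - 9*x - 54 = (x + 3)·(x + 6)·(x - 3)
Cancel the common factors (x + 1), (x - 3).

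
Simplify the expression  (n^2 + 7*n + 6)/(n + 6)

n + 1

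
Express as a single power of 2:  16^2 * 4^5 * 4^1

2^20

16^2 = 2^8; 4^5 = 2^10; 4^1 = 2^2
Combine exponents: 2^20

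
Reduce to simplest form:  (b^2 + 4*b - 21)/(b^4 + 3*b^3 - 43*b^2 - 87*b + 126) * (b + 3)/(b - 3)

Factor: b^2 + 4*b - 21 = (b + 7)*(b - 3);  b^4 + 3*b^3 - 43*b^2 - 87*b + 126 = (b - 1)*(b - 6)*(b + 3)*(b + 7)
Cancel the common factors (b - 3), (b + 3), (b + 7).

1/(b^2 - 7*b + 6)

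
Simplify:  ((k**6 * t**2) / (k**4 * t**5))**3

Inside the bracket: k**2 * (t**-3)
Raise to the power 3: k**6 * (t**-9)

k**6/t**9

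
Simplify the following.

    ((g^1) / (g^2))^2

g^(-2)

Inside the bracket: (g^-1)
Raise to the power 2: (g^-2)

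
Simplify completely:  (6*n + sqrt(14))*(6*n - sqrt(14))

36*n**2 - 14

(6*n)**2 - (sqrt(14))**2 = 36*n**2 - 14.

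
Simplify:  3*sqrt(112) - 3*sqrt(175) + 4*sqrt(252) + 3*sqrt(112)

33*sqrt(7)

3*sqrt(112) = 12*sqrt(7); 3*sqrt(175) = 15*sqrt(7); 4*sqrt(252) = 24*sqrt(7); 3*sqrt(112) = 12*sqrt(7)
Combine: (12 - 15 + 24 + 12)·sqrt(7) = 33*sqrt(7)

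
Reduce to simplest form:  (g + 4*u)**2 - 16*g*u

Expanding gives g**2 - 8*g*u + 16*u**2, a perfect square.

(g - 4*u)**2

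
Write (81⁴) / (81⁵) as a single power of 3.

81⁴ = 3^16; 81⁵ = 3^20
Combine exponents: 3^(-4)

3^(-4)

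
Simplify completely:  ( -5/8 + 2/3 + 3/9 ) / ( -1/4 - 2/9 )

-27/34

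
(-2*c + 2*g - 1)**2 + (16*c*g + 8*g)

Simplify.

(2*c + 2*g + 1)**2

Expand the square and combine the (16*c*g + 8*g) term.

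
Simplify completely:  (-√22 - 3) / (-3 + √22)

-(3 + √22)²/13

Multiply numerator and denominator by -√22 - 3.
Denominator becomes -13; numerator becomes 6*√22 + 31.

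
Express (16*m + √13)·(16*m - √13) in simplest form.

Difference of squares with P = 16*m, Q = √13.

256*m² - 13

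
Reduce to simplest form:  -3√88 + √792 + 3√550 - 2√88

3√88 = 6*√22; √792 = 6*√22; 3√550 = 15*√22; 2√88 = 4*√22
Combine: (-6 + 6 + 15 - 4)·√22 = 11*√22

11*√22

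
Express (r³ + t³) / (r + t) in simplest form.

Apply the sum-of-cubes factorisation and cancel (r + t).

r² - r*t + t²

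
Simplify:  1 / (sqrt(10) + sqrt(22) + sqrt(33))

(-44*sqrt(15) - sqrt(33) + 21*sqrt(22) + 45*sqrt(10))/879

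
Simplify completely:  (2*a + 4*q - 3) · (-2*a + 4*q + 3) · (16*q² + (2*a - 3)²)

-16*a⁴ + 96*a³ - 216*a² + 216*a + 256*q⁴ - 81

Pair the conjugate factors: ((4*q)+(2*a - 3))((4*q)-(2*a - 3)) = -4*a² + 12*a + 16*q² - 9, then repeat with the next factor.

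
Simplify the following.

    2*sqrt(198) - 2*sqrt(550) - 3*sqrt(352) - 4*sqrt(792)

2*sqrt(198) = 6*sqrt(22); 2*sqrt(550) = 10*sqrt(22); 3*sqrt(352) = 12*sqrt(22); 4*sqrt(792) = 24*sqrt(22)
Combine: (6 - 10 - 12 - 24)·sqrt(22) = -40*sqrt(22)

-40*sqrt(22)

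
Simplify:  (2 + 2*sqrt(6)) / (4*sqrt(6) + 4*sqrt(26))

(-6 - sqrt(6) + sqrt(26) + 2*sqrt(39))/40

Multiply numerator and denominator by -4*sqrt(26) + 4*sqrt(6).
Denominator becomes -320; numerator becomes -16*sqrt(39) - 8*sqrt(26) + 8*sqrt(6) + 48.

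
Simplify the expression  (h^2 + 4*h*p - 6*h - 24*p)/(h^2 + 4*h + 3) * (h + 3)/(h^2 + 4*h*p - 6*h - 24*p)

Factor: h^2 + 4*h*p - 6*h - 24*p = (h - 6)*(h + 4*p);  h^2 + 4*h + 3 = (h + 1)*(h + 3);  h^2 + 4*h*p - 6*h - 24*p = (h - 6)*(h + 4*p)
Cancel the common factors (h - 6), (h + 4*p), (h + 3).

1/(h + 1)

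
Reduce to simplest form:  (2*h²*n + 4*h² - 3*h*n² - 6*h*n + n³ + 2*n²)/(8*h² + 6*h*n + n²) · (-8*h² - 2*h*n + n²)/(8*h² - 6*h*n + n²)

(-h*n - 2*h + n² + 2*n)/(4*h + n)

Factor: 2*h²*n + 4*h² - 3*h*n² - 6*h*n + n³ + 2*n² = (-2*h + n)·(n + 2)·(-h + n);  8*h² + 6*h*n + n² = (2*h + n)·(4*h + n);  -8*h² - 2*h*n + n² = (-4*h + n)·(2*h + n);  8*h² - 6*h*n + n² = (-4*h + n)·(-2*h + n)
Cancel the common factors (2*h + n), (-2*h + n), (-4*h + n).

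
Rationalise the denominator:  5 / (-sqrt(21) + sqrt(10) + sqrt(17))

Group as (sqrt(10) + sqrt(17)) - sqrt(21); multiply by (sqrt(10) + sqrt(17)) + sqrt(21), then rationalise the remaining surd.

(-15*sqrt(21) + 35*sqrt(17) + 70*sqrt(10) + 5*sqrt(3570))/322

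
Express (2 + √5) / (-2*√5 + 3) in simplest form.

Multiply numerator and denominator by 3 + 2*√5.
Denominator becomes -11; numerator becomes 7*√5 + 16.

(-16 - 7*√5)/11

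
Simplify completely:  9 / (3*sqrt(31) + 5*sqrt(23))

Multiply numerator and denominator by -5*sqrt(23) + 3*sqrt(31).
Denominator becomes -296; numerator becomes -45*sqrt(23) + 27*sqrt(31).

(-27*sqrt(31) + 45*sqrt(23))/296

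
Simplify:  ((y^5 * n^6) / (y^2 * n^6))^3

Inside the bracket: y^3
Raise to the power 3: y^9

y^9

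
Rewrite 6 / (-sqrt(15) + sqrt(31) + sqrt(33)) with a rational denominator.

(-294*sqrt(15) + 78*sqrt(33) + 102*sqrt(31) + 36*sqrt(1705))/1691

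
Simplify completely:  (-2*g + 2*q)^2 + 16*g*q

4*(g + q)^2

Expand the square and combine the 16*g*q term.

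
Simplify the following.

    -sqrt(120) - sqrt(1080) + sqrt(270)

-5*sqrt(30)

sqrt(120) = 2*sqrt(30); sqrt(1080) = 6*sqrt(30); sqrt(270) = 3*sqrt(30)
Combine: (-2 - 6 + 3)·sqrt(30) = -5*sqrt(30)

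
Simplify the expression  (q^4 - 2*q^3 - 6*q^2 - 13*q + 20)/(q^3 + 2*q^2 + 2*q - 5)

Factor: q^4 - 2*q^3 - 6*q^2 - 13*q + 20 = (q^2 + 3*q + 5)*(q - 1)*(q - 4);  q^3 + 2*q^2 + 2*q - 5 = (q - 1)*(q^2 + 3*q + 5)
Cancel the common factors (q^2 + 3*q + 5), (q - 1).

q - 4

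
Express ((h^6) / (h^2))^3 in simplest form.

h^12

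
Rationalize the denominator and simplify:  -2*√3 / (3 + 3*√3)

Multiply numerator and denominator by -3*√3 + 3.
Denominator becomes -18; numerator becomes -6*√3 + 18.

(-3 + √3)/3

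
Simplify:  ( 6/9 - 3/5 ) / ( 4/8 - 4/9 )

6/5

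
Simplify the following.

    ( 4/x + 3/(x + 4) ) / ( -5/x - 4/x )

(-7*x - 16)/(9*x + 36)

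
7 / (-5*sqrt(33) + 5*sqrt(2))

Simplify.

Multiply numerator and denominator by 5*sqrt(2) + 5*sqrt(33).
Denominator becomes -775; numerator becomes 35*sqrt(2) + 35*sqrt(33).

(-7*sqrt(33) - 7*sqrt(2))/155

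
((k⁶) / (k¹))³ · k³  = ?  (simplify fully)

k^18

Inside the bracket: k⁵
Raise to the power 3: k^15
Multiply by k³: add exponents.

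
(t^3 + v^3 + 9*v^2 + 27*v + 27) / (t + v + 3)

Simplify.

Factor as (a+b)(a^2-ab+b^2) with a=t, b=(v + 3).

t^2 - t*v - 3*t + v^2 + 6*v + 9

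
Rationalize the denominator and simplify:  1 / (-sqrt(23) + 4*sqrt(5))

Multiply numerator and denominator by sqrt(23) + 4*sqrt(5).
Denominator becomes 57; numerator becomes sqrt(23) + 4*sqrt(5).

(sqrt(23) + 4*sqrt(5))/57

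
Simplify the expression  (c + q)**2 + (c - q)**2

2*c**2 + 2*q**2

Only the even-power cross terms survive.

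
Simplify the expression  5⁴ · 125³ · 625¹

5^17

5⁴ = 5^4; 125³ = 5^9; 625¹ = 5^4
Combine exponents: 5^17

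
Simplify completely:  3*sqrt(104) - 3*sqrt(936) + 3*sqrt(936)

6*sqrt(26)

3*sqrt(104) = 6*sqrt(26); 3*sqrt(936) = 18*sqrt(26); 3*sqrt(936) = 18*sqrt(26)
Combine: (6 - 18 + 18)·sqrt(26) = 6*sqrt(26)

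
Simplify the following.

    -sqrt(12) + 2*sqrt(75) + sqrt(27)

11*sqrt(3)

sqrt(12) = 2*sqrt(3); 2*sqrt(75) = 10*sqrt(3); sqrt(27) = 3*sqrt(3)
Combine: (-2 + 10 + 3)·sqrt(3) = 11*sqrt(3)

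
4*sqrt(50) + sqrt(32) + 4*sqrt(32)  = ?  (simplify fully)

40*sqrt(2)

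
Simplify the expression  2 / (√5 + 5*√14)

(-2*√5 + 10*√14)/345

Multiply numerator and denominator by -√5 + 5*√14.
Denominator becomes 345; numerator becomes -2*√5 + 10*√14.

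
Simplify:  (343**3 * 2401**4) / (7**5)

343**3 = 7**9; 2401**4 = 7**16; 7**5 = 7**5
Combine exponents: 7**20

7**20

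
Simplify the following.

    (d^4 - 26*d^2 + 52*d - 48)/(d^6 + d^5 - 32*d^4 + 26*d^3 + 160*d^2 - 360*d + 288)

Factor: d^4 - 26*d^2 + 52*d - 48 = (d + 6)*(d^2 - 2*d + 2)*(d - 4);  d^6 + d^5 - 32*d^4 + 26*d^3 + 160*d^2 - 360*d + 288 = (d - 2)*(d + 3)*(d - 4)*(d + 6)*(d^2 - 2*d + 2)
Cancel the common factors (d^2 - 2*d + 2), (d - 4), (d + 6).

1/(d^2 + d - 6)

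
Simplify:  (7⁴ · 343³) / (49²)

7⁴ = 7^4; 343³ = 7^9; 49² = 7^4
Combine exponents: 7^9

7^9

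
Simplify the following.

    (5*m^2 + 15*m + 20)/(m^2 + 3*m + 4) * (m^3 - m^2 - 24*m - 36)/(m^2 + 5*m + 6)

5*m - 30

Factor: 5*m^2 + 15*m + 20 = 5*(m^2 + 3*m + 4);  m^3 - m^2 - 24*m - 36 = (m - 6)*(m + 2)*(m + 3);  m^2 + 5*m + 6 = (m + 3)*(m + 2)
Cancel the common factors (m^2 + 3*m + 4), (m + 2), (m + 3).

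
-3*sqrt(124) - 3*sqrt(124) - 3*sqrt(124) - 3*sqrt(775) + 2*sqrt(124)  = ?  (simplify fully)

-29*sqrt(31)

3*sqrt(124) = 6*sqrt(31); 3*sqrt(124) = 6*sqrt(31); 3*sqrt(124) = 6*sqrt(31); 3*sqrt(775) = 15*sqrt(31); 2*sqrt(124) = 4*sqrt(31)
Combine: (-6 - 6 - 6 - 15 + 4)·sqrt(31) = -29*sqrt(31)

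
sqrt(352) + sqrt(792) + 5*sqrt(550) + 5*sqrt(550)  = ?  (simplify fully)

60*sqrt(22)

sqrt(352) = 4*sqrt(22); sqrt(792) = 6*sqrt(22); 5*sqrt(550) = 25*sqrt(22); 5*sqrt(550) = 25*sqrt(22)
Combine: (4 + 6 + 25 + 25)·sqrt(22) = 60*sqrt(22)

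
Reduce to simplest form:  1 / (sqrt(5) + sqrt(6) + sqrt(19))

(-sqrt(570) - 4*sqrt(19) + 9*sqrt(6) + 10*sqrt(5))/28

Group as (sqrt(5) + sqrt(6)) + sqrt(19); multiply by (sqrt(5) + sqrt(6)) - sqrt(19), then rationalise the remaining surd.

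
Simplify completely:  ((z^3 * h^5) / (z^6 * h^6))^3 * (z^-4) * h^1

1/(h^2*z^13)

Inside the bracket: (z^-3) * (h^-1)
Raise to the power 3: (z^-9) * (h^-3)
Multiply by (z^-4) * h^1: add exponents.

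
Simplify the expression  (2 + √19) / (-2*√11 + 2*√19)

Multiply numerator and denominator by 2*√11 + 2*√19.
Denominator becomes 32; numerator becomes 4*√11 + 4*√19 + 2*√209 + 38.

(2*√11 + 2*√19 + √209 + 19)/16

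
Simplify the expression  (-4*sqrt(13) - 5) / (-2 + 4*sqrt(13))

(-109 - 14*sqrt(13))/102

Multiply numerator and denominator by -4*sqrt(13) - 2.
Denominator becomes -204; numerator becomes 28*sqrt(13) + 218.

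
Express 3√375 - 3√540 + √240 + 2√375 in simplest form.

11*√15

3√375 = 15*√15; 3√540 = 18*√15; √240 = 4*√15; 2√375 = 10*√15
Combine: (15 - 18 + 4 + 10)·√15 = 11*√15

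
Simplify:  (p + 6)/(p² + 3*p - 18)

1/(p - 3)

Factor: p² + 3*p - 18 = (p - 3)·(p + 6)
Cancel the common factor (p + 6).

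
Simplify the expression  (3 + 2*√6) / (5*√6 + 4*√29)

(-60 - 15*√6 + 12*√29 + 8*√174)/314

Multiply numerator and denominator by -4*√29 + 5*√6.
Denominator becomes -314; numerator becomes -8*√174 - 12*√29 + 15*√6 + 60.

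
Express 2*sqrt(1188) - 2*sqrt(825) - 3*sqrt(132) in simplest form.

-4*sqrt(33)

2*sqrt(1188) = 12*sqrt(33); 2*sqrt(825) = 10*sqrt(33); 3*sqrt(132) = 6*sqrt(33)
Combine: (12 - 10 - 6)·sqrt(33) = -4*sqrt(33)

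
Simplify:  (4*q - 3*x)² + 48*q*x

(4*q + 3*x)²

Expanding gives 16*q² + 24*q*x + 9*x², a perfect square.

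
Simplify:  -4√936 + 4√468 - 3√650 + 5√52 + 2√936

-27*√26 + 34*√13

4√936 = 24*√26; 4√468 = 24*√13; 3√650 = 15*√26; 5√52 = 10*√13; 2√936 = 12*√26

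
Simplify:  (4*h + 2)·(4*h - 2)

Product of conjugates: (P+Q)(P-Q) = P^2 - Q^2.

16*h² - 4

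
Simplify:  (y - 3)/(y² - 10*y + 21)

1/(y - 7)

Factor: y² - 10*y + 21 = (y - 3)·(y - 7)
Cancel the common factor (y - 3).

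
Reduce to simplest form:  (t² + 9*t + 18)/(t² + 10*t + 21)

(t + 6)/(t + 7)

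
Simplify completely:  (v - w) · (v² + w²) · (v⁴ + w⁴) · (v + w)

v⁸ - w⁸

(v+w)(v-w) = v² - w²; continue pairing.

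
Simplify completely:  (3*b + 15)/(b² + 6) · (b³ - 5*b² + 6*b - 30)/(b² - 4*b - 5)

(3*b + 15)/(b + 1)

Factor: 3*b + 15 = 3·(b + 5);  b³ - 5*b² + 6*b - 30 = (b - 5)·(b² + 6);  b² - 4*b - 5 = (b + 1)·(b - 5)
Cancel the common factors (b² + 6), (b - 5).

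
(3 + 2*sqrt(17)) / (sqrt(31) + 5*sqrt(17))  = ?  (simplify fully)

(-2*sqrt(527) - 3*sqrt(31) + 15*sqrt(17) + 170)/394

Multiply numerator and denominator by -sqrt(31) + 5*sqrt(17).
Denominator becomes 394; numerator becomes -2*sqrt(527) - 3*sqrt(31) + 15*sqrt(17) + 170.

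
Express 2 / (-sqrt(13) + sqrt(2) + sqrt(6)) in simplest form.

Group as (sqrt(2) + sqrt(6)) - sqrt(13); multiply by (sqrt(2) + sqrt(6)) + sqrt(13), then rationalise the remaining surd.

(10*sqrt(13) + 18*sqrt(6) + 34*sqrt(2) + 8*sqrt(39))/23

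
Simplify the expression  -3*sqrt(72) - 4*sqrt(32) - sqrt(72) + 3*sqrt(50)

3*sqrt(72) = 18*sqrt(2); 4*sqrt(32) = 16*sqrt(2); sqrt(72) = 6*sqrt(2); 3*sqrt(50) = 15*sqrt(2)
Combine: (-18 - 16 - 6 + 15)·sqrt(2) = -25*sqrt(2)

-25*sqrt(2)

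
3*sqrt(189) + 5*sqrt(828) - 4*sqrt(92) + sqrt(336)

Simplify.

13*sqrt(21) + 22*sqrt(23)

3*sqrt(189) = 9*sqrt(21); 5*sqrt(828) = 30*sqrt(23); 4*sqrt(92) = 8*sqrt(23); sqrt(336) = 4*sqrt(21)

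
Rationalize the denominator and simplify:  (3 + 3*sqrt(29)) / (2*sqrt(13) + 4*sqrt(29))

(-3*sqrt(377) - 3*sqrt(13) + 6*sqrt(29) + 174)/206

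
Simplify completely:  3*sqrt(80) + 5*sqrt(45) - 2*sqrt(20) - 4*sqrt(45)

3*sqrt(80) = 12*sqrt(5); 5*sqrt(45) = 15*sqrt(5); 2*sqrt(20) = 4*sqrt(5); 4*sqrt(45) = 12*sqrt(5)
Combine: (12 + 15 - 4 - 12)·sqrt(5) = 11*sqrt(5)

11*sqrt(5)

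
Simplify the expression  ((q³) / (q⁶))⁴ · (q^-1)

Inside the bracket: (q^-3)
Raise to the power 4: (q^-12)
Multiply by (q^-1): add exponents.

q^(-13)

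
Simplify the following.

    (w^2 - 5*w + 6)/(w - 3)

w - 2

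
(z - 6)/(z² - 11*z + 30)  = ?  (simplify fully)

Factor: z² - 11*z + 30 = (z - 5)·(z - 6)
Cancel the common factor (z - 6).

1/(z - 5)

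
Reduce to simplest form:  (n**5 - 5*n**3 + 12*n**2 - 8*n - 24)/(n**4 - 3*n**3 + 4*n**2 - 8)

Factor: n**5 - 5*n**3 + 12*n**2 - 8*n - 24 = (n**2 - 2*n + 4)*(n + 3)*(n - 2)*(n + 1);  n**4 - 3*n**3 + 4*n**2 - 8 = (n**2 - 2*n + 4)*(n - 2)*(n + 1)
Cancel the common factors (n**2 - 2*n + 4), (n - 2), (n + 1).

n + 3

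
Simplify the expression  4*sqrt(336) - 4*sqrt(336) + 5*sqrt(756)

4*sqrt(336) = 16*sqrt(21); 4*sqrt(336) = 16*sqrt(21); 5*sqrt(756) = 30*sqrt(21)
Combine: (16 - 16 + 30)·sqrt(21) = 30*sqrt(21)

30*sqrt(21)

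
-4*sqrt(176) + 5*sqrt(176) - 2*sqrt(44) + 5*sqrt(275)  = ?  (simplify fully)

25*sqrt(11)

4*sqrt(176) = 16*sqrt(11); 5*sqrt(176) = 20*sqrt(11); 2*sqrt(44) = 4*sqrt(11); 5*sqrt(275) = 25*sqrt(11)
Combine: (-16 + 20 - 4 + 25)·sqrt(11) = 25*sqrt(11)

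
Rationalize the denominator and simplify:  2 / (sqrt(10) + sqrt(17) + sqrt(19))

(-sqrt(3230) + 4*sqrt(19) + 6*sqrt(17) + 13*sqrt(10))/154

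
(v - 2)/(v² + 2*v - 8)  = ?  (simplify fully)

1/(v + 4)

Factor: v² + 2*v - 8 = (v - 2)·(v + 4)
Cancel the common factor (v - 2).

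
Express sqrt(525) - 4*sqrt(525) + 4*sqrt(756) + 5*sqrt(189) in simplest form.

24*sqrt(21)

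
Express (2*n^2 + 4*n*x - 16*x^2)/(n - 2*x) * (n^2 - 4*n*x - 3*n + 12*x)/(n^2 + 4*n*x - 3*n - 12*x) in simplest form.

Factor: 2*n^2 + 4*n*x - 16*x^2 = 2*(n + 4*x)*(n - 2*x);  n^2 - 4*n*x - 3*n + 12*x = (n - 3)*(n - 4*x);  n^2 + 4*n*x - 3*n - 12*x = (n - 3)*(n + 4*x)
Cancel the common factors (n + 4*x), (n - 2*x), (n - 3).

2*n - 8*x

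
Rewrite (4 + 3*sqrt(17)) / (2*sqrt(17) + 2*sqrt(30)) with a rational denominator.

Multiply numerator and denominator by -2*sqrt(30) + 2*sqrt(17).
Denominator becomes -52; numerator becomes -6*sqrt(510) - 8*sqrt(30) + 8*sqrt(17) + 102.

(-51 - 4*sqrt(17) + 4*sqrt(30) + 3*sqrt(510))/26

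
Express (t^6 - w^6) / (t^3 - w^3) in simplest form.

t^3 + w^3

Factor t^6 - w^6 and cancel (t^3 - w^3).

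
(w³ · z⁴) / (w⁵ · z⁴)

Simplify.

w^(-2)

Quotient: (w^-2)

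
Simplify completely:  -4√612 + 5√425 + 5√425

4√612 = 24*√17; 5√425 = 25*√17; 5√425 = 25*√17
Combine: (-24 + 25 + 25)·√17 = 26*√17

26*√17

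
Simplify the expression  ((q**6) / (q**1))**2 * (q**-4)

q**6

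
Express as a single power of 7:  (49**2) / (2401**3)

49**2 = 7**4; 2401**3 = 7**12
Combine exponents: 7**(-8)

7**(-8)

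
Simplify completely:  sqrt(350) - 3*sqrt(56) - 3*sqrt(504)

-19*sqrt(14)

sqrt(350) = 5*sqrt(14); 3*sqrt(56) = 6*sqrt(14); 3*sqrt(504) = 18*sqrt(14)
Combine: (5 - 6 - 18)·sqrt(14) = -19*sqrt(14)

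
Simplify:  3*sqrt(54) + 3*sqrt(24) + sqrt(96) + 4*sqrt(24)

3*sqrt(54) = 9*sqrt(6); 3*sqrt(24) = 6*sqrt(6); sqrt(96) = 4*sqrt(6); 4*sqrt(24) = 8*sqrt(6)
Combine: (9 + 6 + 4 + 8)·sqrt(6) = 27*sqrt(6)

27*sqrt(6)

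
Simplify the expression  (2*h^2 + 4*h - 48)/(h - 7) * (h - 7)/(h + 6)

Factor: 2*h^2 + 4*h - 48 = 2*(h - 4)*(h + 6)
Cancel the common factors (h + 6), (h - 7).

2*h - 8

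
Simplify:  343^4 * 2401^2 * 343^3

7^29

343^4 = 7^12; 2401^2 = 7^8; 343^3 = 7^9
Combine exponents: 7^29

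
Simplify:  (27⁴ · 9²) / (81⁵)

3^(-4)

27⁴ = 3^12; 9² = 3^4; 81⁵ = 3^20
Combine exponents: 3^(-4)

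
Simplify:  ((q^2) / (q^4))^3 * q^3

q^(-3)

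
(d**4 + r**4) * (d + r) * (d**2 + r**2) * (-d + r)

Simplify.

-d**8 + r**8

Pair the conjugate factors: (r+d)(r-d) = -d**2 + r**2, then repeat with the next factor.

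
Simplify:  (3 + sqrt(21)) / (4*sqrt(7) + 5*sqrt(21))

Multiply numerator and denominator by -4*sqrt(7) + 5*sqrt(21).
Denominator becomes 413; numerator becomes -28*sqrt(3) - 12*sqrt(7) + 15*sqrt(21) + 105.

(-28*sqrt(3) - 12*sqrt(7) + 15*sqrt(21) + 105)/413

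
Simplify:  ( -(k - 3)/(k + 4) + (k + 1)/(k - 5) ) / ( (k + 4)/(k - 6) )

Numerator: -(k - 3)/(k + 4) + (k + 1)/(k - 5) = (13*k - 11)/(k^2 - k - 20)
Denominator: (k + 4)/(k - 6) = (k + 4)/(k - 6)
Divide: ((13*k - 11)/(k^2 - k - 20)) · ((k - 6)/(k + 4)) = (13*k^2 - 89*k + 66)/(k^3 + 3*k^2 - 24*k - 80)

(13*k^2 - 89*k + 66)/(k^3 + 3*k^2 - 24*k - 80)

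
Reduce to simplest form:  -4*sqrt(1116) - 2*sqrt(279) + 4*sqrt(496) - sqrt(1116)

4*sqrt(1116) = 24*sqrt(31); 2*sqrt(279) = 6*sqrt(31); 4*sqrt(496) = 16*sqrt(31); sqrt(1116) = 6*sqrt(31)
Combine: (-24 - 6 + 16 - 6)·sqrt(31) = -20*sqrt(31)

-20*sqrt(31)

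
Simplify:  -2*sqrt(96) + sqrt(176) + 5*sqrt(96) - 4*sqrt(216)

2*sqrt(96) = 8*sqrt(6); sqrt(176) = 4*sqrt(11); 5*sqrt(96) = 20*sqrt(6); 4*sqrt(216) = 24*sqrt(6)

-12*sqrt(6) + 4*sqrt(11)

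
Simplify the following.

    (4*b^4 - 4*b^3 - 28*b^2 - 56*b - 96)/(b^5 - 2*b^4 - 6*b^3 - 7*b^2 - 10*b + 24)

4/(b - 1)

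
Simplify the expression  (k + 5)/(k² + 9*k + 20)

Factor: k² + 9*k + 20 = (k + 4)·(k + 5)
Cancel the common factor (k + 5).

1/(k + 4)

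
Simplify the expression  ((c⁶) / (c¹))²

Inside the bracket: c⁵
Raise to the power 2: c^10

c^10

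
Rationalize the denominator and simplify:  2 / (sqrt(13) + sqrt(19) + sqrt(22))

Group as (sqrt(13) + sqrt(19)) + sqrt(22); multiply by (sqrt(13) + sqrt(19)) - sqrt(22), then rationalise the remaining surd.

(-sqrt(5434) + 5*sqrt(22) + 8*sqrt(19) + 14*sqrt(13))/222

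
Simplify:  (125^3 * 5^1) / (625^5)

5^(-10)

125^3 = 5^9; 5^1 = 5^1; 625^5 = 5^20
Combine exponents: 5^(-10)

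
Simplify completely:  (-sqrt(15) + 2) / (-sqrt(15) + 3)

(sqrt(15) + 9)/6

Multiply numerator and denominator by 3 + sqrt(15).
Denominator becomes -6; numerator becomes -9 - sqrt(15).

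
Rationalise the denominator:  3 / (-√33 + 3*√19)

Multiply numerator and denominator by √33 + 3*√19.
Denominator becomes 138; numerator becomes 3*√33 + 9*√19.

(√33 + 3*√19)/46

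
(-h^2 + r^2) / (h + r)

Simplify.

-h + r

Difference of squares: factor out (h + r).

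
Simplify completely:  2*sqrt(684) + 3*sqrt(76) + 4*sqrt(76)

26*sqrt(19)

2*sqrt(684) = 12*sqrt(19); 3*sqrt(76) = 6*sqrt(19); 4*sqrt(76) = 8*sqrt(19)
Combine: (12 + 6 + 8)·sqrt(19) = 26*sqrt(19)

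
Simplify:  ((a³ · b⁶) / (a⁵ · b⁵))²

Inside the bracket: (a^-2) · b¹
Raise to the power 2: (a^-4) · b²

b²/a⁴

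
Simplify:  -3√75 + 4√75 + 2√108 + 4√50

20*√2 + 17*√3

3√75 = 15*√3; 4√75 = 20*√3; 2√108 = 12*√3; 4√50 = 20*√2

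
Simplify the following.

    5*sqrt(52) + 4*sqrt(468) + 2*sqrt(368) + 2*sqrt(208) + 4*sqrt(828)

42*sqrt(13) + 32*sqrt(23)

5*sqrt(52) = 10*sqrt(13); 4*sqrt(468) = 24*sqrt(13); 2*sqrt(368) = 8*sqrt(23); 2*sqrt(208) = 8*sqrt(13); 4*sqrt(828) = 24*sqrt(23)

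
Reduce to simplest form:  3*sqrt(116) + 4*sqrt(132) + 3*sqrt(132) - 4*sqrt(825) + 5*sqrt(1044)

3*sqrt(116) = 6*sqrt(29); 4*sqrt(132) = 8*sqrt(33); 3*sqrt(132) = 6*sqrt(33); 4*sqrt(825) = 20*sqrt(33); 5*sqrt(1044) = 30*sqrt(29)

-6*sqrt(33) + 36*sqrt(29)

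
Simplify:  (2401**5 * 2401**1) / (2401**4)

2401**5 = 7**20; 2401**1 = 7**4; 2401**4 = 7**16
Combine exponents: 7**8

7**8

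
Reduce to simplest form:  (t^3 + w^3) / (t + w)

t^2 - t*w + w^2

t^3 + w^3 = (t + w)(t^2 - t*w + w^2).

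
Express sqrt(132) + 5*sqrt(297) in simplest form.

17*sqrt(33)

sqrt(132) = 2*sqrt(33); 5*sqrt(297) = 15*sqrt(33)
Combine: (2 + 15)·sqrt(33) = 17*sqrt(33)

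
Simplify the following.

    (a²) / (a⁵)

Quotient: (a^-3)

a^(-3)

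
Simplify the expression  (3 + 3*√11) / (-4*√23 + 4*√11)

Multiply numerator and denominator by 4*√11 + 4*√23.
Denominator becomes -192; numerator becomes 12*√11 + 12*√23 + 132 + 12*√253.

(-√253 - 11 - √23 - √11)/16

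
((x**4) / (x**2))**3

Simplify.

Inside the bracket: x**2
Raise to the power 3: x**6

x**6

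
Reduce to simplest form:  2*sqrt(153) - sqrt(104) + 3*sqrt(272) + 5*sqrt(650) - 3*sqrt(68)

2*sqrt(153) = 6*sqrt(17); sqrt(104) = 2*sqrt(26); 3*sqrt(272) = 12*sqrt(17); 5*sqrt(650) = 25*sqrt(26); 3*sqrt(68) = 6*sqrt(17)

12*sqrt(17) + 23*sqrt(26)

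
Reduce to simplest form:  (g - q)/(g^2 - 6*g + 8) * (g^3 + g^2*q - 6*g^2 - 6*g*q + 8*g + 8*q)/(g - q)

Factor: g^2 - 6*g + 8 = (g - 4)*(g - 2);  g^3 + g^2*q - 6*g^2 - 6*g*q + 8*g + 8*q = (g + q)*(g - 4)*(g - 2)
Cancel the common factors (g - 2), (g - q), (g - 4).

g + q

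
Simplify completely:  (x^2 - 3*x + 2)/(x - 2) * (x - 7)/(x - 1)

Factor: x^2 - 3*x + 2 = (x - 2)*(x - 1)
Cancel the common factors (x - 1), (x - 2).

x - 7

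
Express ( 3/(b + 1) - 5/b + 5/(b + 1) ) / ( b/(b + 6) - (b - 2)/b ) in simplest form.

(-3*b**2 - 13*b + 30)/(4*b**2 - 8*b - 12)

Numerator: 3/(b + 1) - 5/b + 5/(b + 1) = (3*b - 5)/(b**2 + b)
Denominator: b/(b + 6) - (b - 2)/b = (-4*b + 12)/(b**2 + 6*b)
Divide: ((3*b - 5)/(b**2 + b)) · ((b**2 + 6*b)/(-4*b + 12)) = (-3*b**2 - 13*b + 30)/(4*b**2 - 8*b - 12)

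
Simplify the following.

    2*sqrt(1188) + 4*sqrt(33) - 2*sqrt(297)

10*sqrt(33)

2*sqrt(1188) = 12*sqrt(33); 4*sqrt(33) = 4*sqrt(33); 2*sqrt(297) = 6*sqrt(33)
Combine: (12 + 4 - 6)·sqrt(33) = 10*sqrt(33)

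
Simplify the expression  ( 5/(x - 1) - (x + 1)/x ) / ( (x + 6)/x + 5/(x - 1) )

(-x² + 5*x + 1)/(x² + 10*x - 6)

Numerator: 5/(x - 1) - (x + 1)/x = (-x² + 5*x + 1)/(x² - x)
Denominator: (x + 6)/x + 5/(x - 1) = (x² + 10*x - 6)/(x² - x)
Divide: ((-x² + 5*x + 1)/(x² - x)) · ((x² - x)/(x² + 10*x - 6)) = (-x² + 5*x + 1)/(x² + 10*x - 6)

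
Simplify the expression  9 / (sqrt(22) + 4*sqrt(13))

(-3*sqrt(22) + 12*sqrt(13))/62

Multiply numerator and denominator by -4*sqrt(13) + sqrt(22).
Denominator becomes -186; numerator becomes -36*sqrt(13) + 9*sqrt(22).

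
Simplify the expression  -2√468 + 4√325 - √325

2√468 = 12*√13; 4√325 = 20*√13; √325 = 5*√13
Combine: (-12 + 20 - 5)·√13 = 3*√13

3*√13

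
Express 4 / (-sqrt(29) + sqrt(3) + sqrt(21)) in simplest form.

Group as (sqrt(3) + sqrt(21)) - sqrt(29); multiply by (sqrt(3) + sqrt(21)) + sqrt(29), then rationalise the remaining surd.

(20*sqrt(29) + 44*sqrt(21) + 188*sqrt(3) + 24*sqrt(203))/227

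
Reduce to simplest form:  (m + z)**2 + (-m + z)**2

2*m**2 + 2*z**2

Binomially expand both and collect terms in z, m.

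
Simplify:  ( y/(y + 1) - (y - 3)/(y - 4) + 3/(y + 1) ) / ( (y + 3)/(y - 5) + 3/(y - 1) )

(y^3 - 15*y^2 + 59*y - 45)/(y^4 + 2*y^3 - 37*y^2 + 34*y + 72)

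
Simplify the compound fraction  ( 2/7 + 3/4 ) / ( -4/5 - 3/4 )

-145/217

Numerator: 2/7 + 3/4 = 29/28
Denominator: -4/5 - 3/4 = -31/20
Divide: (29/28) · (-20/31) = -145/217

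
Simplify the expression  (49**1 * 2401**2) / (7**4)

7**6

49**1 = 7**2; 2401**2 = 7**8; 7**4 = 7**4
Combine exponents: 7**6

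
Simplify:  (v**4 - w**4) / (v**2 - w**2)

v**2 + w**2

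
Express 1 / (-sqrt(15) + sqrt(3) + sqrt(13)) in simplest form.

Group as (sqrt(3) + sqrt(13)) - sqrt(15); multiply by (sqrt(3) + sqrt(13)) + sqrt(15), then rationalise the remaining surd.

(-sqrt(15) + 5*sqrt(13) + 25*sqrt(3) + 6*sqrt(65))/155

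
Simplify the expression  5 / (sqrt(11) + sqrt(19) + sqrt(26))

Group as (sqrt(11) + sqrt(19)) + sqrt(26); multiply by (sqrt(11) + sqrt(19)) - sqrt(26), then rationalise the remaining surd.

(-sqrt(5434) + 2*sqrt(26) + 9*sqrt(19) + 17*sqrt(11))/82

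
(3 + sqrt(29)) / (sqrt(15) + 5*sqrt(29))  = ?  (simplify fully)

(-sqrt(435) - 3*sqrt(15) + 15*sqrt(29) + 145)/710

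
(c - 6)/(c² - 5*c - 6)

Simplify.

Factor: c² - 5*c - 6 = (c - 6)·(c + 1)
Cancel the common factor (c - 6).

1/(c + 1)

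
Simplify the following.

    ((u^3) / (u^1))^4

u^8

Inside the bracket: u^2
Raise to the power 4: u^8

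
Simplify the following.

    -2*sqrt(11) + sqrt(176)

2*sqrt(11) = 2*sqrt(11); sqrt(176) = 4*sqrt(11)
Combine: (-2 + 4)·sqrt(11) = 2*sqrt(11)

2*sqrt(11)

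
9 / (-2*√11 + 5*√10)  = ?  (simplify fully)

Multiply numerator and denominator by 2*√11 + 5*√10.
Denominator becomes 206; numerator becomes 18*√11 + 45*√10.

(18*√11 + 45*√10)/206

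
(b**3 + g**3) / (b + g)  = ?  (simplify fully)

b**2 - b*g + g**2

Apply the sum-of-cubes factorisation and cancel (b + g).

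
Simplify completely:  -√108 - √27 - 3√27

-18*√3

√108 = 6*√3; √27 = 3*√3; 3√27 = 9*√3
Combine: (-6 - 3 - 9)·√3 = -18*√3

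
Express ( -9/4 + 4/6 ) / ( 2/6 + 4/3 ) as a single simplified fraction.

-19/20

Numerator: -9/4 + 4/6 = -19/12
Denominator: 2/6 + 4/3 = 5/3
Divide: (-19/12) · (3/5) = -19/20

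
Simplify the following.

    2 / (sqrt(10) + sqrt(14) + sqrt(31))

(-8*sqrt(1085) - 14*sqrt(31) + 54*sqrt(14) + 70*sqrt(10))/511

Group as (sqrt(14) + sqrt(31)) + sqrt(10); multiply by (sqrt(14) + sqrt(31)) - sqrt(10), then rationalise the remaining surd.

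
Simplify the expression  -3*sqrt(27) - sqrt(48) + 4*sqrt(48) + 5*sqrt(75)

3*sqrt(27) = 9*sqrt(3); sqrt(48) = 4*sqrt(3); 4*sqrt(48) = 16*sqrt(3); 5*sqrt(75) = 25*sqrt(3)
Combine: (-9 - 4 + 16 + 25)·sqrt(3) = 28*sqrt(3)

28*sqrt(3)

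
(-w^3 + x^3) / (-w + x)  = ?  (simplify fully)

w^2 + w*x + x^2

Factor as (a-b)(a^2+ab+b^2) with a=x, b=w.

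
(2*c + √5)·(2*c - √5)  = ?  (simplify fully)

(2*c)^2 - (√5)^2 = 4*c² - 5.

4*c² - 5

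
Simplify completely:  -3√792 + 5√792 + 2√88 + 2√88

20*√22

3√792 = 18*√22; 5√792 = 30*√22; 2√88 = 4*√22; 2√88 = 4*√22
Combine: (-18 + 30 + 4 + 4)·√22 = 20*√22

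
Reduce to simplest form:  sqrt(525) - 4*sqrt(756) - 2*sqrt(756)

-31*sqrt(21)

sqrt(525) = 5*sqrt(21); 4*sqrt(756) = 24*sqrt(21); 2*sqrt(756) = 12*sqrt(21)
Combine: (5 - 24 - 12)·sqrt(21) = -31*sqrt(21)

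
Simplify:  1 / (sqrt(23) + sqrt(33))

(-sqrt(23) + sqrt(33))/10

Multiply numerator and denominator by -sqrt(33) + sqrt(23).
Denominator becomes -10; numerator becomes -sqrt(33) + sqrt(23).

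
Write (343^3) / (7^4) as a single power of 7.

343^3 = 7^9; 7^4 = 7^4
Combine exponents: 7^5

7^5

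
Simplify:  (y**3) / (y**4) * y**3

y**2

Quotient: (y**-1)
Multiply by y**3: add exponents.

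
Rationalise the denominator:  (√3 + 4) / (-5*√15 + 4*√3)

Multiply numerator and denominator by 4*√3 + 5*√15.
Denominator becomes -327; numerator becomes 12 + 16*√3 + 15*√5 + 20*√15.

(-20*√15 - 15*√5 - 16*√3 - 12)/327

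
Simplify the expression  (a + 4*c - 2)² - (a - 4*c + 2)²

Write as f(a,(4*c - 2)) - f(a,-(4*c - 2)) and expand.

8*a*(2*c - 1)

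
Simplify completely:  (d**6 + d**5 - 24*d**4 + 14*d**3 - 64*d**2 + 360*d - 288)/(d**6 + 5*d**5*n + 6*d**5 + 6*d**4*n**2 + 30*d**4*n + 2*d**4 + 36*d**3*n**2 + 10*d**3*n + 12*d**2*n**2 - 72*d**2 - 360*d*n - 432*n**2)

(d**2 - 5*d + 4)/(d**2 + 5*d*n + 6*n**2)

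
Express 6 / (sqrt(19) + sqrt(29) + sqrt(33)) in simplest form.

Group as (sqrt(19) + sqrt(33)) + sqrt(29); multiply by (sqrt(19) + sqrt(33)) - sqrt(29), then rationalise the remaining surd.

(-12*sqrt(18183) + 90*sqrt(33) + 138*sqrt(29) + 258*sqrt(19))/1979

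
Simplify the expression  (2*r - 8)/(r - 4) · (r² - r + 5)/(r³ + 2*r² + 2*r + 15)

Factor: 2*r - 8 = 2·(r - 4);  r³ + 2*r² + 2*r + 15 = (r + 3)·(r² - r + 5)
Cancel the common factors (r² - r + 5), (r - 4).

2/(r + 3)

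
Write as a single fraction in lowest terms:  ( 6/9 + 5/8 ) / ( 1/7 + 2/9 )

Numerator: 6/9 + 5/8 = 31/24
Denominator: 1/7 + 2/9 = 23/63
Divide: (31/24) · (63/23) = 651/184

651/184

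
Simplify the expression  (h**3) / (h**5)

h**(-2)

Quotient: (h**-2)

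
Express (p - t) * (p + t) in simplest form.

(p+t)(p-t) = p^2 - t^2.

p^2 - t^2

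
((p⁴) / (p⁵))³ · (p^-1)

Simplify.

p^(-4)

Inside the bracket: (p^-1)
Raise to the power 3: (p^-3)
Multiply by (p^-1): add exponents.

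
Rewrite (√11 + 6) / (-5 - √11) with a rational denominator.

Multiply numerator and denominator by -5 + √11.
Denominator becomes 14; numerator becomes -19 + √11.

(-19 + √11)/14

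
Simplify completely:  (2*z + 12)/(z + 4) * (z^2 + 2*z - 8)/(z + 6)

Factor: 2*z + 12 = 2*(z + 6);  z^2 + 2*z - 8 = (z + 4)*(z - 2)
Cancel the common factors (z + 4), (z + 6).

2*z - 4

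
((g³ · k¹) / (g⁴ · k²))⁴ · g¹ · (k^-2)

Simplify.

1/(g³*k⁶)

Inside the bracket: (g^-1) · (k^-1)
Raise to the power 4: (g^-4) · (k^-4)
Multiply by g¹ · (k^-2): add exponents.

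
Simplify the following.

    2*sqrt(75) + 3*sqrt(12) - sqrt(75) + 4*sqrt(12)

19*sqrt(3)

2*sqrt(75) = 10*sqrt(3); 3*sqrt(12) = 6*sqrt(3); sqrt(75) = 5*sqrt(3); 4*sqrt(12) = 8*sqrt(3)
Combine: (10 + 6 - 5 + 8)·sqrt(3) = 19*sqrt(3)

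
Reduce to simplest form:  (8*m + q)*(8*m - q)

Difference of squares with P = 8*m, Q = q.

64*m^2 - q^2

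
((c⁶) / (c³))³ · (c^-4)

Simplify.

c⁵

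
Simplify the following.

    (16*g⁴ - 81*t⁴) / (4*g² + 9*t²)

4*g² - 9*t²

16*g⁴ - 81*t⁴ factors as -(-2*g + 3*t)*(2*g + 3*t)*(4*g² + 9*t²).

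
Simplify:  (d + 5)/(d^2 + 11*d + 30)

Factor: d^2 + 11*d + 30 = (d + 5)*(d + 6)
Cancel the common factor (d + 5).

1/(d + 6)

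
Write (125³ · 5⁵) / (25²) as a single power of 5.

5^10

125³ = 5^9; 5⁵ = 5^5; 25² = 5^4
Combine exponents: 5^10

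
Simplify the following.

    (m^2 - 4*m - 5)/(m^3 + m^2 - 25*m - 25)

1/(m + 5)

Factor: m^2 - 4*m - 5 = (m + 1)*(m - 5);  m^3 + m^2 - 25*m - 25 = (m + 1)*(m - 5)*(m + 5)
Cancel the common factors (m - 5), (m + 1).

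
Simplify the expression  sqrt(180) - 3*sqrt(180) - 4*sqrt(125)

sqrt(180) = 6*sqrt(5); 3*sqrt(180) = 18*sqrt(5); 4*sqrt(125) = 20*sqrt(5)
Combine: (6 - 18 - 20)·sqrt(5) = -32*sqrt(5)

-32*sqrt(5)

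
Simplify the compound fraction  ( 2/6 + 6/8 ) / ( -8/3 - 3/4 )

-13/41

Numerator: 2/6 + 6/8 = 13/12
Denominator: -8/3 - 3/4 = -41/12
Divide: (13/12) · (-12/41) = -13/41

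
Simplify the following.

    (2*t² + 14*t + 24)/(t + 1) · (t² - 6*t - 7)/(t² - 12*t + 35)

(2*t² + 14*t + 24)/(t - 5)

Factor: 2*t² + 14*t + 24 = 2·(t + 3)·(t + 4);  t² - 6*t - 7 = (t + 1)·(t - 7);  t² - 12*t + 35 = (t - 5)·(t - 7)
Cancel the common factors (t + 1), (t - 7).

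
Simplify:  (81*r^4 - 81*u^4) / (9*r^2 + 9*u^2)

9*r^2 - 9*u^2

Factor (3*r)^4 - (3*u)^4 and cancel (9*r^2 + 9*u^2).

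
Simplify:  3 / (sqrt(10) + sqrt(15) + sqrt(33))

Group as (sqrt(10) + sqrt(15)) + sqrt(33); multiply by (sqrt(10) + sqrt(15)) - sqrt(33), then rationalise the remaining surd.

(-45*sqrt(22) - 12*sqrt(33) + 42*sqrt(15) + 57*sqrt(10))/268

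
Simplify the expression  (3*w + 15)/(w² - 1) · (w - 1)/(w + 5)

Factor: 3*w + 15 = 3·(w + 5);  w² - 1 = (w + 1)·(w - 1)
Cancel the common factors (w - 1), (w + 5).

3/(w + 1)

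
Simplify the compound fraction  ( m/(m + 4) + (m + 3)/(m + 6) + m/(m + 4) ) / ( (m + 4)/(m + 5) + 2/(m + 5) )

(3*m³ + 34*m² + 107*m + 60)/(m³ + 16*m² + 84*m + 144)

Numerator: m/(m + 4) + (m + 3)/(m + 6) + m/(m + 4) = (3*m² + 19*m + 12)/(m² + 10*m + 24)
Denominator: (m + 4)/(m + 5) + 2/(m + 5) = (m + 6)/(m + 5)
Divide: ((3*m² + 19*m + 12)/(m² + 10*m + 24)) · ((m + 5)/(m + 6)) = (3*m³ + 34*m² + 107*m + 60)/(m³ + 16*m² + 84*m + 144)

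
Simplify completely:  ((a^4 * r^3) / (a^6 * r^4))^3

Inside the bracket: (a^-2) * (r^-1)
Raise to the power 3: (a^-6) * (r^-3)

1/(a^6*r^3)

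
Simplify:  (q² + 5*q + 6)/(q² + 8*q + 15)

Factor: q² + 5*q + 6 = (q + 3)·(q + 2);  q² + 8*q + 15 = (q + 5)·(q + 3)
Cancel the common factor (q + 3).

(q + 2)/(q + 5)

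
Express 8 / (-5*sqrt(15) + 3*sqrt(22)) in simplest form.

Multiply numerator and denominator by 3*sqrt(22) + 5*sqrt(15).
Denominator becomes -177; numerator becomes 24*sqrt(22) + 40*sqrt(15).

(-40*sqrt(15) - 24*sqrt(22))/177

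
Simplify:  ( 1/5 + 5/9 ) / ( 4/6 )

Numerator: 1/5 + 5/9 = 34/45
Denominator: 4/6 = 2/3
Divide: (34/45) · (3/2) = 17/15

17/15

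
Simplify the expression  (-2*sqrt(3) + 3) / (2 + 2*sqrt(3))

(-9 + 5*sqrt(3))/4

Multiply numerator and denominator by -2*sqrt(3) + 2.
Denominator becomes -8; numerator becomes -10*sqrt(3) + 18.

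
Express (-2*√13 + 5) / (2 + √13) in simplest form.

-4 + √13

Multiply numerator and denominator by -√13 + 2.
Denominator becomes -9; numerator becomes -9*√13 + 36.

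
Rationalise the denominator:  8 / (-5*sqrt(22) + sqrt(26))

Multiply numerator and denominator by sqrt(26) + 5*sqrt(22).
Denominator becomes -524; numerator becomes 8*sqrt(26) + 40*sqrt(22).

(-10*sqrt(22) - 2*sqrt(26))/131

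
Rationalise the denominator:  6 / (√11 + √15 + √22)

Group as (√11 + √15) + √22; multiply by (√11 + √15) - √22, then rationalise the remaining surd.

(-33*√30 + 6*√22 + 27*√15 + 39*√11)/161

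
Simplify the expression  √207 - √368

-√23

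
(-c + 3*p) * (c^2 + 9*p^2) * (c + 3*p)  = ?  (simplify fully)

Telescope via difference of squares: ((3*p)+c)((3*p)-c) = -c^2 + 9*p^2, then repeat with the next factor.

-c^4 + 81*p^4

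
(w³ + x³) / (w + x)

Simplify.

w² - w*x + x²

x^3 + w^3 = (w + x)(w² - w*x + x²).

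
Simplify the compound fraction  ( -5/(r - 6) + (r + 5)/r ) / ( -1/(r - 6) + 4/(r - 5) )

Numerator: -5/(r - 6) + (r + 5)/r = (r**2 - 6*r - 30)/(r**2 - 6*r)
Denominator: -1/(r - 6) + 4/(r - 5) = (3*r - 19)/(r**2 - 11*r + 30)
Divide: ((r**2 - 6*r - 30)/(r**2 - 6*r)) · ((r**2 - 11*r + 30)/(3*r - 19)) = (r**3 - 11*r**2 + 150)/(3*r**2 - 19*r)

(r**3 - 11*r**2 + 150)/(3*r**2 - 19*r)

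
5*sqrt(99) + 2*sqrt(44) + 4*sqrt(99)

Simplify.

5*sqrt(99) = 15*sqrt(11); 2*sqrt(44) = 4*sqrt(11); 4*sqrt(99) = 12*sqrt(11)
Combine: (15 + 4 + 12)·sqrt(11) = 31*sqrt(11)

31*sqrt(11)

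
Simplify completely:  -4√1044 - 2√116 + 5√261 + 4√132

4√1044 = 24*√29; 2√116 = 4*√29; 5√261 = 15*√29; 4√132 = 8*√33

-13*√29 + 8*√33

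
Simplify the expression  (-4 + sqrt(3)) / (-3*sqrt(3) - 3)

Multiply numerator and denominator by -3 + 3*sqrt(3).
Denominator becomes -18; numerator becomes -15*sqrt(3) + 21.

(-7 + 5*sqrt(3))/6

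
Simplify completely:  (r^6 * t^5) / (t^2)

r^6*t^3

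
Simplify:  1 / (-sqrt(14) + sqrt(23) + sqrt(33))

(-21*sqrt(14) + 2*sqrt(33) + 12*sqrt(23) + sqrt(10626))/636

Group as (sqrt(23) + sqrt(33)) - sqrt(14); multiply by (sqrt(23) + sqrt(33)) + sqrt(14), then rationalise the remaining surd.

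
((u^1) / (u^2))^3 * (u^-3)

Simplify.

u^(-6)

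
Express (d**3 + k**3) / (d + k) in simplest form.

d**2 - d*k + k**2

Apply the sum-of-cubes factorisation and cancel (d + k).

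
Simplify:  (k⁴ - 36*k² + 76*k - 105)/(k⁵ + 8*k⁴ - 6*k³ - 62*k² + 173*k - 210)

Factor: k⁴ - 36*k² + 76*k - 105 = (k + 7)·(k - 5)·(k² - 2*k + 3);  k⁵ + 8*k⁴ - 6*k³ - 62*k² + 173*k - 210 = (k + 5)·(k - 2)·(k² - 2*k + 3)·(k + 7)
Cancel the common factors (k² - 2*k + 3), (k + 7).

(k - 5)/(k² + 3*k - 10)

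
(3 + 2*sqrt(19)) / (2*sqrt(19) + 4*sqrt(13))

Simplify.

(-38 - 3*sqrt(19) + 6*sqrt(13) + 4*sqrt(247))/66

Multiply numerator and denominator by -4*sqrt(13) + 2*sqrt(19).
Denominator becomes -132; numerator becomes -8*sqrt(247) - 12*sqrt(13) + 6*sqrt(19) + 76.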